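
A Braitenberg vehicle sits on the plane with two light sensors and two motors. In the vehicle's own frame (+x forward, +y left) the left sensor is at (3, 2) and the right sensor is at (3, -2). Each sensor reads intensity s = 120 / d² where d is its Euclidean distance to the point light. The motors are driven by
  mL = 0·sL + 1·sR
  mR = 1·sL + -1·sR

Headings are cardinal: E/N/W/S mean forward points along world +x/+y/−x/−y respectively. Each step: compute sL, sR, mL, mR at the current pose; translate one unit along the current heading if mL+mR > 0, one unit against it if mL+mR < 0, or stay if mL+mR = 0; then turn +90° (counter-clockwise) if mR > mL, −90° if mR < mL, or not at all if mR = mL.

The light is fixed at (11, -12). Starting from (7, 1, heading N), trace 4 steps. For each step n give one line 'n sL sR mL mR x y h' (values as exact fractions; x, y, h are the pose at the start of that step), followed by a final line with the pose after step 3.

n=0: pose=(7,1,N); sL=30/73, sR=6/13; mL=6/13, mR=-48/949; mL+mR=30/73 → advance +1; mR−mL=-486/949 → turn -1·90°
n=1: pose=(7,2,E); sL=120/257, sR=24/29; mL=24/29, mR=-2688/7453; mL+mR=120/257 → advance +1; mR−mL=-8856/7453 → turn -1·90°
n=2: pose=(8,2,S); sL=60/61, sR=60/73; mL=60/73, mR=720/4453; mL+mR=60/61 → advance +1; mR−mL=-2940/4453 → turn -1·90°
n=3: pose=(8,1,W); sL=120/157, sR=40/87; mL=40/87, mR=4160/13659; mL+mR=120/157 → advance +1; mR−mL=-2120/13659 → turn -1·90°

0 30/73 6/13 6/13 -48/949 7 1 N
1 120/257 24/29 24/29 -2688/7453 7 2 E
2 60/61 60/73 60/73 720/4453 8 2 S
3 120/157 40/87 40/87 4160/13659 8 1 W
final 7 1 N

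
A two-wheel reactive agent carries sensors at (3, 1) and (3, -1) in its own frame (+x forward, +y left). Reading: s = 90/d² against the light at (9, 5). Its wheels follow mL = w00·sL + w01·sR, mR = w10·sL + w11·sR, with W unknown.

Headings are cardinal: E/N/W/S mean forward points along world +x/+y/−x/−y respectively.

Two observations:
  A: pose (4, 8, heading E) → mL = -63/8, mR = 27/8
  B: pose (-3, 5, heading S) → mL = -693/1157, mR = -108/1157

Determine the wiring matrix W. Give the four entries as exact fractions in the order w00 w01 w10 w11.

-1/2 -1/2 -1/2 1/2

obs A: pose=(4,8,E) → sL=9/2, sR=45/4, mL=-63/8, mR=27/8
obs B: pose=(-3,5,S) → sL=9/13, sR=45/89, mL=-693/1157, mR=-108/1157
sensor matrix S = [[9/2, 45/4], [9/13, 45/89]]; det S = -25515/4628
solve [mL_A; mL_B] = S·[w00; w01] and [mR_A; mR_B] = S·[w10; w11]:
  w00 = -1/2, w01 = -1/2, w10 = -1/2, w11 = 1/2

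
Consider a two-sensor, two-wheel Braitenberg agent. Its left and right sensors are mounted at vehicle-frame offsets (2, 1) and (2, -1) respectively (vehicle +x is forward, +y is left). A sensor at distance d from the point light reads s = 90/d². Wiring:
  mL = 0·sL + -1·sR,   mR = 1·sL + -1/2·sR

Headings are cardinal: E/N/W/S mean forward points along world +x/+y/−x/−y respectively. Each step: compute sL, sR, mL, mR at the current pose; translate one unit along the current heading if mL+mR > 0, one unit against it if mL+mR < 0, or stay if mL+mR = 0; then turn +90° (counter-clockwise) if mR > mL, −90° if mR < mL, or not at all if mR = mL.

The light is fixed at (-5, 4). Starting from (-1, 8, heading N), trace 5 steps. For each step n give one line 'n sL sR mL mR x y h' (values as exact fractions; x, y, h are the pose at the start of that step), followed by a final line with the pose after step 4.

0 2 90/61 -90/61 77/61 -1 8 N
1 45/4 9/2 -9/2 9 -1 7 W
2 90/17 18 -18 -63/17 -2 7 S
3 9/5 45/17 -45/17 81/170 -2 8 E
4 90/37 2 -2 53/37 -3 8 N
final -3 7 W

n=0: pose=(-1,8,N); sL=2, sR=90/61; mL=-90/61, mR=77/61; mL+mR=-13/61 → advance -1; mR−mL=167/61 → turn +1·90°
n=1: pose=(-1,7,W); sL=45/4, sR=9/2; mL=-9/2, mR=9; mL+mR=9/2 → advance +1; mR−mL=27/2 → turn +1·90°
n=2: pose=(-2,7,S); sL=90/17, sR=18; mL=-18, mR=-63/17; mL+mR=-369/17 → advance -1; mR−mL=243/17 → turn +1·90°
n=3: pose=(-2,8,E); sL=9/5, sR=45/17; mL=-45/17, mR=81/170; mL+mR=-369/170 → advance -1; mR−mL=531/170 → turn +1·90°
n=4: pose=(-3,8,N); sL=90/37, sR=2; mL=-2, mR=53/37; mL+mR=-21/37 → advance -1; mR−mL=127/37 → turn +1·90°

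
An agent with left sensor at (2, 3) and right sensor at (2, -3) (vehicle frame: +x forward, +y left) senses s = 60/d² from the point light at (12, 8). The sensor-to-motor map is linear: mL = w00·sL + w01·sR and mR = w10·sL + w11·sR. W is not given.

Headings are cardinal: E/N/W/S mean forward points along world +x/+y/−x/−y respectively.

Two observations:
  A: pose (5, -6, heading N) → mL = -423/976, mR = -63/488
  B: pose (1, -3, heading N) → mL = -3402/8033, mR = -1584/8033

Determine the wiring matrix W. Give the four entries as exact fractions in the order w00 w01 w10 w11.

-1 -1/2 1 -1

obs A: pose=(5,-6,N) → sL=15/61, sR=3/8, mL=-423/976, mR=-63/488
obs B: pose=(1,-3,N) → sL=60/277, sR=12/29, mL=-3402/8033, mR=-1584/8033
sensor matrix S = [[15/61, 3/8], [60/277, 12/29]]; det S = 20115/980026
solve [mL_A; mL_B] = S·[w00; w01] and [mR_A; mR_B] = S·[w10; w11]:
  w00 = -1, w01 = -1/2, w10 = 1, w11 = -1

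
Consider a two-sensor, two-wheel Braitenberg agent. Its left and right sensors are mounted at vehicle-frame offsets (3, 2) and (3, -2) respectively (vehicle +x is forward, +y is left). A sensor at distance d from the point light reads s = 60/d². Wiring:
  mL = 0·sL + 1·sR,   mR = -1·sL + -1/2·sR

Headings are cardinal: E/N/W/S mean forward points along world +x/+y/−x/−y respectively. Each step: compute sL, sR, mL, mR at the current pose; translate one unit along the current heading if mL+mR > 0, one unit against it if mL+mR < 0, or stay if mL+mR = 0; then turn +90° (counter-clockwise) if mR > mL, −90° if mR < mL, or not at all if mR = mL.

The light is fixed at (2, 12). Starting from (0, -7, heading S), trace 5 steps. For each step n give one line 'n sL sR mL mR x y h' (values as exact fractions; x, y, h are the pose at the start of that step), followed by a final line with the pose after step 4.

0 15/121 3/25 3/25 -1113/6050 0 -7 S
1 12/85 60/281 60/281 -5922/23885 0 -6 W
2 10/39 30/113 30/113 -1715/4407 1 -6 N
3 60/293 12/89 12/89 -7098/26077 1 -7 E
4 15/121 3/25 3/25 -1113/6050 0 -7 S
final 0 -6 W

n=0: pose=(0,-7,S); sL=15/121, sR=3/25; mL=3/25, mR=-1113/6050; mL+mR=-387/6050 → advance -1; mR−mL=-1839/6050 → turn -1·90°
n=1: pose=(0,-6,W); sL=12/85, sR=60/281; mL=60/281, mR=-5922/23885; mL+mR=-822/23885 → advance -1; mR−mL=-11022/23885 → turn -1·90°
n=2: pose=(1,-6,N); sL=10/39, sR=30/113; mL=30/113, mR=-1715/4407; mL+mR=-545/4407 → advance -1; mR−mL=-2885/4407 → turn -1·90°
n=3: pose=(1,-7,E); sL=60/293, sR=12/89; mL=12/89, mR=-7098/26077; mL+mR=-3582/26077 → advance -1; mR−mL=-10614/26077 → turn -1·90°
n=4: pose=(0,-7,S); sL=15/121, sR=3/25; mL=3/25, mR=-1113/6050; mL+mR=-387/6050 → advance -1; mR−mL=-1839/6050 → turn -1·90°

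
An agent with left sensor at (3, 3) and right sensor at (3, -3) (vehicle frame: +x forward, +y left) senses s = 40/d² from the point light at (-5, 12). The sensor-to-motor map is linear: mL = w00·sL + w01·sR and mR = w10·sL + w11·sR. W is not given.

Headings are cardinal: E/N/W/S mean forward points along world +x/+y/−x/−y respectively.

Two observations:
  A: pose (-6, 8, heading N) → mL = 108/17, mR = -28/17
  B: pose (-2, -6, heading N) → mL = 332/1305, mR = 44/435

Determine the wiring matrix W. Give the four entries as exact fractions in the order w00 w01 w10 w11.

1 1/2 1 -1/2

obs A: pose=(-6,8,N) → sL=40/17, sR=8, mL=108/17, mR=-28/17
obs B: pose=(-2,-6,N) → sL=8/45, sR=40/261, mL=332/1305, mR=44/435
sensor matrix S = [[40/17, 8], [8/45, 40/261]]; det S = -23552/22185
solve [mL_A; mL_B] = S·[w00; w01] and [mR_A; mR_B] = S·[w10; w11]:
  w00 = 1, w01 = 1/2, w10 = 1, w11 = -1/2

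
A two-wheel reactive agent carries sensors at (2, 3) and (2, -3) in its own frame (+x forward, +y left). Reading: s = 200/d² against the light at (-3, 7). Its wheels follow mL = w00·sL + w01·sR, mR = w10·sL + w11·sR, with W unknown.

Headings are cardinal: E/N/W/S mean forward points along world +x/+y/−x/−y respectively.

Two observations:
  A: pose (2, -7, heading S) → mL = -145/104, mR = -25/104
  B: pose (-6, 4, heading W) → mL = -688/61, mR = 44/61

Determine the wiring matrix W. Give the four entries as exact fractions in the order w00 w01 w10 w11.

-1 -1 -1 1/2

obs A: pose=(2,-7,S) → sL=5/8, sR=10/13, mL=-145/104, mR=-25/104
obs B: pose=(-6,4,W) → sL=200/61, sR=8, mL=-688/61, mR=44/61
sensor matrix S = [[5/8, 10/13], [200/61, 8]]; det S = 1965/793
solve [mL_A; mL_B] = S·[w00; w01] and [mR_A; mR_B] = S·[w10; w11]:
  w00 = -1, w01 = -1, w10 = -1, w11 = 1/2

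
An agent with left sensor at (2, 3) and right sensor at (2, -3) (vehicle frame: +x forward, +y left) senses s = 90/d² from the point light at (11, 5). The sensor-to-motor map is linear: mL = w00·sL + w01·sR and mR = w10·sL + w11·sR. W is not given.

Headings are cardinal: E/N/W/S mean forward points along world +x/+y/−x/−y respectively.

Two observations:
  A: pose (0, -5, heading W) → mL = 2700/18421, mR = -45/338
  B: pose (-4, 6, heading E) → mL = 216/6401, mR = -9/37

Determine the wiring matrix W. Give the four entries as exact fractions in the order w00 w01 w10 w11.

obs A: pose=(0,-5,W) → sL=45/169, sR=45/109, mL=2700/18421, mR=-45/338
obs B: pose=(-4,6,E) → sL=18/37, sR=90/173, mL=216/6401, mR=-9/37
sensor matrix S = [[45/169, 45/109], [18/37, 90/173]]; det S = -7348320/117912821
solve [mL_A; mL_B] = S·[w00; w01] and [mR_A; mR_B] = S·[w10; w11]:
  w00 = -1, w01 = 1, w10 = -1/2, w11 = 0

-1 1 -1/2 0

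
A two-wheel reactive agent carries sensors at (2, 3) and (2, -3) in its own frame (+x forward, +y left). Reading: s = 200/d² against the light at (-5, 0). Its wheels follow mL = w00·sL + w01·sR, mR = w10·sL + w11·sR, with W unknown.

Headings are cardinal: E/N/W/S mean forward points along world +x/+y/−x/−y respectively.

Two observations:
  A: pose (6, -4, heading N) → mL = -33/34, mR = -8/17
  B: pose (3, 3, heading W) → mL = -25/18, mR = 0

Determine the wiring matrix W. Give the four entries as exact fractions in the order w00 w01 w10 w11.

-1/2 1/2 -1/2 1

obs A: pose=(6,-4,N) → sL=50/17, sR=1, mL=-33/34, mR=-8/17
obs B: pose=(3,3,W) → sL=50/9, sR=25/9, mL=-25/18, mR=0
sensor matrix S = [[50/17, 1], [50/9, 25/9]]; det S = 400/153
solve [mL_A; mL_B] = S·[w00; w01] and [mR_A; mR_B] = S·[w10; w11]:
  w00 = -1/2, w01 = 1/2, w10 = -1/2, w11 = 1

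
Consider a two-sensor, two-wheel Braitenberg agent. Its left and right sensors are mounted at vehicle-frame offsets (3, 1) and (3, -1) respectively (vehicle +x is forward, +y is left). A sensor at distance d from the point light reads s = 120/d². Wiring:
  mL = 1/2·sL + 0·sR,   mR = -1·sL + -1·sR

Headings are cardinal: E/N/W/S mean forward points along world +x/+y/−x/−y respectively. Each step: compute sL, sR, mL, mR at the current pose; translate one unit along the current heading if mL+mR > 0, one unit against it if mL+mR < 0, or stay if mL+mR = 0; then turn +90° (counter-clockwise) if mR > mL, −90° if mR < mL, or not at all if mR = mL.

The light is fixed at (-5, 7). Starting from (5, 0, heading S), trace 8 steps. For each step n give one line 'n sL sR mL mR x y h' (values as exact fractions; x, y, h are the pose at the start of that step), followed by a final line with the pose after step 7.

n=0: pose=(5,0,S); sL=120/221, sR=120/181; mL=60/221, mR=-48240/40001; mL+mR=-37380/40001 → advance -1; mR−mL=-59100/40001 → turn -1·90°
n=1: pose=(5,1,W); sL=60/49, sR=60/37; mL=30/49, mR=-5160/1813; mL+mR=-4050/1813 → advance -1; mR−mL=-6270/1813 → turn -1·90°
n=2: pose=(6,1,N); sL=120/109, sR=40/51; mL=60/109, mR=-10480/5559; mL+mR=-7420/5559 → advance -1; mR−mL=-13540/5559 → turn -1·90°
n=3: pose=(6,0,E); sL=15/29, sR=6/13; mL=15/58, mR=-369/377; mL+mR=-543/754 → advance -1; mR−mL=-933/754 → turn -1·90°
n=4: pose=(5,0,S); sL=120/221, sR=120/181; mL=60/221, mR=-48240/40001; mL+mR=-37380/40001 → advance -1; mR−mL=-59100/40001 → turn -1·90°
n=5: pose=(5,1,W); sL=60/49, sR=60/37; mL=30/49, mR=-5160/1813; mL+mR=-4050/1813 → advance -1; mR−mL=-6270/1813 → turn -1·90°
n=6: pose=(6,1,N); sL=120/109, sR=40/51; mL=60/109, mR=-10480/5559; mL+mR=-7420/5559 → advance -1; mR−mL=-13540/5559 → turn -1·90°
n=7: pose=(6,0,E); sL=15/29, sR=6/13; mL=15/58, mR=-369/377; mL+mR=-543/754 → advance -1; mR−mL=-933/754 → turn -1·90°

0 120/221 120/181 60/221 -48240/40001 5 0 S
1 60/49 60/37 30/49 -5160/1813 5 1 W
2 120/109 40/51 60/109 -10480/5559 6 1 N
3 15/29 6/13 15/58 -369/377 6 0 E
4 120/221 120/181 60/221 -48240/40001 5 0 S
5 60/49 60/37 30/49 -5160/1813 5 1 W
6 120/109 40/51 60/109 -10480/5559 6 1 N
7 15/29 6/13 15/58 -369/377 6 0 E
final 5 0 S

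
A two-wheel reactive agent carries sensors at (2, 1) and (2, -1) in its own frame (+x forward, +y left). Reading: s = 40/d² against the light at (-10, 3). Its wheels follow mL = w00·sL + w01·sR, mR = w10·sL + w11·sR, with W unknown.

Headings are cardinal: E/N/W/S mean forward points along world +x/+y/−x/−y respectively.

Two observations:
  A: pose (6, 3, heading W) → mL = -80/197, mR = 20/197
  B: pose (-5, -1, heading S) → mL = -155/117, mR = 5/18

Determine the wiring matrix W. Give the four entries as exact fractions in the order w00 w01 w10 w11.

obs A: pose=(6,3,W) → sL=40/197, sR=40/197, mL=-80/197, mR=20/197
obs B: pose=(-5,-1,S) → sL=5/9, sR=10/13, mL=-155/117, mR=5/18
sensor matrix S = [[40/197, 40/197], [5/9, 10/13]]; det S = 1000/23049
solve [mL_A; mL_B] = S·[w00; w01] and [mR_A; mR_B] = S·[w10; w11]:
  w00 = -1, w01 = -1, w10 = 1/2, w11 = 0

-1 -1 1/2 0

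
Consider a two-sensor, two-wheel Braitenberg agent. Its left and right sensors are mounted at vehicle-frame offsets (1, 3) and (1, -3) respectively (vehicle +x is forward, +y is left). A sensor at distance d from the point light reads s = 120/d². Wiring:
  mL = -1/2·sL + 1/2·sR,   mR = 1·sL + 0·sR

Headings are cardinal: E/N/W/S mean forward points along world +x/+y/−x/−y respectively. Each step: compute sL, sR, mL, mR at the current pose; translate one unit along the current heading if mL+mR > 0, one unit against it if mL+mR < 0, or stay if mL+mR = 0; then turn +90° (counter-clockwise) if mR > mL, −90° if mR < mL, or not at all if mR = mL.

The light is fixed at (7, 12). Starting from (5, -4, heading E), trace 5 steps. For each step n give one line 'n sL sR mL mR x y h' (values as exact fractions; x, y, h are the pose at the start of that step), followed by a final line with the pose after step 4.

0 12/17 60/181 -576/3077 12/17 5 -4 E
1 120/241 120/229 720/55189 120/241 6 -4 N
2 15/41 30/37 675/3034 15/41 6 -3 W
3 120/257 120/281 -1440/72217 120/257 5 -3 S
4 12/17 60/181 -576/3077 12/17 5 -4 E
final 6 -4 N

n=0: pose=(5,-4,E); sL=12/17, sR=60/181; mL=-576/3077, mR=12/17; mL+mR=1596/3077 → advance +1; mR−mL=2748/3077 → turn +1·90°
n=1: pose=(6,-4,N); sL=120/241, sR=120/229; mL=720/55189, mR=120/241; mL+mR=28200/55189 → advance +1; mR−mL=26760/55189 → turn +1·90°
n=2: pose=(6,-3,W); sL=15/41, sR=30/37; mL=675/3034, mR=15/41; mL+mR=1785/3034 → advance +1; mR−mL=435/3034 → turn +1·90°
n=3: pose=(5,-3,S); sL=120/257, sR=120/281; mL=-1440/72217, mR=120/257; mL+mR=32280/72217 → advance +1; mR−mL=35160/72217 → turn +1·90°
n=4: pose=(5,-4,E); sL=12/17, sR=60/181; mL=-576/3077, mR=12/17; mL+mR=1596/3077 → advance +1; mR−mL=2748/3077 → turn +1·90°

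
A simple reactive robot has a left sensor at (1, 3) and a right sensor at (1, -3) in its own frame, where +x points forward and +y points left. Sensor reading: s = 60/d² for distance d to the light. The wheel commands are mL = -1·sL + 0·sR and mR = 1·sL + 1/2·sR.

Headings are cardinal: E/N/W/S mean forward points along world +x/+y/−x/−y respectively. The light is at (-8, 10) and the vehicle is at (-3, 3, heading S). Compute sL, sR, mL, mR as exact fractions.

15/32 15/17 -15/32 495/544

left sensor world pos  = (0, 2); dL² = 128
right sensor world pos = (-6, 2); dR² = 68
sL = 60/128 = 15/32
sR = 60/68 = 15/17
mL = -1·sL + 0·sR = -15/32
mR = 1·sL + 1/2·sR = 495/544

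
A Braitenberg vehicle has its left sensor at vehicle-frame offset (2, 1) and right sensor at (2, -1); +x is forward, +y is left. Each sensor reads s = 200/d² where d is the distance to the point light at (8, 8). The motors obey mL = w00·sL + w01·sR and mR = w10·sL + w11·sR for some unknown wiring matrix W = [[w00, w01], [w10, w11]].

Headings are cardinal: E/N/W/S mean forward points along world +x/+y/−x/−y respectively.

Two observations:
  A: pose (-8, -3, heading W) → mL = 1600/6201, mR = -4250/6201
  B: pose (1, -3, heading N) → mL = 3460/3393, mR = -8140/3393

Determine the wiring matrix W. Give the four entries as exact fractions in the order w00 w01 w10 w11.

-1/2 1 -1/2 -1

obs A: pose=(-8,-3,W) → sL=50/117, sR=25/53, mL=1600/6201, mR=-4250/6201
obs B: pose=(1,-3,N) → sL=40/29, sR=200/117, mL=3460/3393, mR=-8140/3393
sensor matrix S = [[50/117, 25/53], [40/29, 200/117]]; det S = 1681000/21039993
solve [mL_A; mL_B] = S·[w00; w01] and [mR_A; mR_B] = S·[w10; w11]:
  w00 = -1/2, w01 = 1, w10 = -1/2, w11 = -1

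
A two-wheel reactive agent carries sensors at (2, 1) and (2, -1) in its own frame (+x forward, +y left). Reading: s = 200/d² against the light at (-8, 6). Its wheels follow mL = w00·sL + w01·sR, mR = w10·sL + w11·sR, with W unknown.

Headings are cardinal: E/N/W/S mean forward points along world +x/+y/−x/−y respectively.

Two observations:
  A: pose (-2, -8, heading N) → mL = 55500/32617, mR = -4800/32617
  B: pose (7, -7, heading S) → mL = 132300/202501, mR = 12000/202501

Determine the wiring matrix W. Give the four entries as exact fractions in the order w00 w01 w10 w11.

1 1/2 -1 1

obs A: pose=(-2,-8,N) → sL=200/169, sR=200/193, mL=55500/32617, mR=-4800/32617
obs B: pose=(7,-7,S) → sL=200/481, sR=200/421, mL=132300/202501, mR=12000/202501
sensor matrix S = [[200/169, 200/193], [200/481, 200/421]]; det S = 66720000/508075009
solve [mL_A; mL_B] = S·[w00; w01] and [mR_A; mR_B] = S·[w10; w11]:
  w00 = 1, w01 = 1/2, w10 = -1, w11 = 1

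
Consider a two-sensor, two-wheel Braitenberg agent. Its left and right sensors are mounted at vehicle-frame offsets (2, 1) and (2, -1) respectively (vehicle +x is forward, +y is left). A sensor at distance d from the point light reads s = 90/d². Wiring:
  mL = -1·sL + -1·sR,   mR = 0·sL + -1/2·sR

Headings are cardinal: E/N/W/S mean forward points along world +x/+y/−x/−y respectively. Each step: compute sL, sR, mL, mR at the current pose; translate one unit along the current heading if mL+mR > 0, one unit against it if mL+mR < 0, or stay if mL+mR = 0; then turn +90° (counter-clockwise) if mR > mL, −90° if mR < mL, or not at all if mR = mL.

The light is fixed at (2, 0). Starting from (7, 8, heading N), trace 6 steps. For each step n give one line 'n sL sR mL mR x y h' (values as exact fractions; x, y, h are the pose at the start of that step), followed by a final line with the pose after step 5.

n=0: pose=(7,8,N); sL=45/58, sR=45/68; mL=-2835/1972, mR=-45/136; mL+mR=-6975/3944 → advance -1; mR−mL=4365/3944 → turn +1·90°
n=1: pose=(7,7,W); sL=2, sR=90/73; mL=-236/73, mR=-45/73; mL+mR=-281/73 → advance -1; mR−mL=191/73 → turn +1·90°
n=2: pose=(8,7,S); sL=45/37, sR=9/5; mL=-558/185, mR=-9/10; mL+mR=-1449/370 → advance -1; mR−mL=783/370 → turn +1·90°
n=3: pose=(8,8,E); sL=18/29, sR=90/113; mL=-4644/3277, mR=-45/113; mL+mR=-5949/3277 → advance -1; mR−mL=3339/3277 → turn +1·90°
n=4: pose=(7,8,N); sL=45/58, sR=45/68; mL=-2835/1972, mR=-45/136; mL+mR=-6975/3944 → advance -1; mR−mL=4365/3944 → turn +1·90°
n=5: pose=(7,7,W); sL=2, sR=90/73; mL=-236/73, mR=-45/73; mL+mR=-281/73 → advance -1; mR−mL=191/73 → turn +1·90°

0 45/58 45/68 -2835/1972 -45/136 7 8 N
1 2 90/73 -236/73 -45/73 7 7 W
2 45/37 9/5 -558/185 -9/10 8 7 S
3 18/29 90/113 -4644/3277 -45/113 8 8 E
4 45/58 45/68 -2835/1972 -45/136 7 8 N
5 2 90/73 -236/73 -45/73 7 7 W
final 8 7 S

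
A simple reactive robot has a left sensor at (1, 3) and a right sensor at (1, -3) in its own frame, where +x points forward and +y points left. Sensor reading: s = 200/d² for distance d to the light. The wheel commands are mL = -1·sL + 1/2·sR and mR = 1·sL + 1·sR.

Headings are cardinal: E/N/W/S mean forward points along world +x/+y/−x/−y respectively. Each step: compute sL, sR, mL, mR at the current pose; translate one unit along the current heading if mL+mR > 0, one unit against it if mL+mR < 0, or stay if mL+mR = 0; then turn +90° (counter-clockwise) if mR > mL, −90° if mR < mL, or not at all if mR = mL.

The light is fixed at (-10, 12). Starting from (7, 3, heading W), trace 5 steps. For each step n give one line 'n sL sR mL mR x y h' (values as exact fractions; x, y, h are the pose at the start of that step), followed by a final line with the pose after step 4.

0 1/2 50/73 -23/146 173/146 7 3 W
1 200/461 200/269 -7700/124009 146000/124009 6 3 S
2 100/169 100/229 -14450/38701 39800/38701 6 2 E
3 200/277 200/481 -68500/133237 151600/133237 7 2 N
4 1/2 50/73 -23/146 173/146 7 3 W
final 6 3 S

n=0: pose=(7,3,W); sL=1/2, sR=50/73; mL=-23/146, mR=173/146; mL+mR=75/73 → advance +1; mR−mL=98/73 → turn +1·90°
n=1: pose=(6,3,S); sL=200/461, sR=200/269; mL=-7700/124009, mR=146000/124009; mL+mR=300/269 → advance +1; mR−mL=153700/124009 → turn +1·90°
n=2: pose=(6,2,E); sL=100/169, sR=100/229; mL=-14450/38701, mR=39800/38701; mL+mR=150/229 → advance +1; mR−mL=54250/38701 → turn +1·90°
n=3: pose=(7,2,N); sL=200/277, sR=200/481; mL=-68500/133237, mR=151600/133237; mL+mR=300/481 → advance +1; mR−mL=220100/133237 → turn +1·90°
n=4: pose=(7,3,W); sL=1/2, sR=50/73; mL=-23/146, mR=173/146; mL+mR=75/73 → advance +1; mR−mL=98/73 → turn +1·90°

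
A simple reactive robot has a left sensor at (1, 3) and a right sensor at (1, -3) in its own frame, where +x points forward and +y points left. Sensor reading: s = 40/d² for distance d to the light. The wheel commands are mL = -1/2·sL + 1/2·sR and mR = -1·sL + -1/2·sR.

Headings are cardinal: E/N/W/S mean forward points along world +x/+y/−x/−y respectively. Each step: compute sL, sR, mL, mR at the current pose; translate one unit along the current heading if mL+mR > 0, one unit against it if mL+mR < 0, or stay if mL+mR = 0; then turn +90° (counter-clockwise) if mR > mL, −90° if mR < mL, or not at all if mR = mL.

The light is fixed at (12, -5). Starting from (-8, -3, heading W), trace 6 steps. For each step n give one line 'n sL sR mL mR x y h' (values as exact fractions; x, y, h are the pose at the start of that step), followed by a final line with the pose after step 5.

n=0: pose=(-8,-3,W); sL=20/221, sR=20/233; mL=-120/51493, mR=-6870/51493; mL+mR=-30/221 → advance -1; mR−mL=-6750/51493 → turn -1·90°
n=1: pose=(-7,-3,N); sL=40/493, sR=8/53; mL=912/26129, mR=-4092/26129; mL+mR=-60/493 → advance -1; mR−mL=-5004/26129 → turn -1·90°
n=2: pose=(-7,-4,E); sL=2/17, sR=5/41; mL=3/1394, mR=-249/1394; mL+mR=-3/17 → advance -1; mR−mL=-126/697 → turn -1·90°
n=3: pose=(-8,-4,S); sL=40/289, sR=40/529; mL=-4800/152881, mR=-26940/152881; mL+mR=-60/289 → advance -1; mR−mL=-22140/152881 → turn -1·90°
n=4: pose=(-8,-3,W); sL=20/221, sR=20/233; mL=-120/51493, mR=-6870/51493; mL+mR=-30/221 → advance -1; mR−mL=-6750/51493 → turn -1·90°
n=5: pose=(-7,-3,N); sL=40/493, sR=8/53; mL=912/26129, mR=-4092/26129; mL+mR=-60/493 → advance -1; mR−mL=-5004/26129 → turn -1·90°

0 20/221 20/233 -120/51493 -6870/51493 -8 -3 W
1 40/493 8/53 912/26129 -4092/26129 -7 -3 N
2 2/17 5/41 3/1394 -249/1394 -7 -4 E
3 40/289 40/529 -4800/152881 -26940/152881 -8 -4 S
4 20/221 20/233 -120/51493 -6870/51493 -8 -3 W
5 40/493 8/53 912/26129 -4092/26129 -7 -3 N
final -7 -4 E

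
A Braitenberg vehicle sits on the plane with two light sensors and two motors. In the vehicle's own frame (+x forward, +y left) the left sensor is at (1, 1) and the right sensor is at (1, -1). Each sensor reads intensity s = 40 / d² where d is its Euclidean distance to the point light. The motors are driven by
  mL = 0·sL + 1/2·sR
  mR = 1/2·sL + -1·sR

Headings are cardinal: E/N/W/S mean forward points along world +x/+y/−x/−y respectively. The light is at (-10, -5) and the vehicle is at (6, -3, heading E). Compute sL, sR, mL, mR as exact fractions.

20/149 4/29 2/29 -306/4321

left sensor world pos  = (7, -2); dL² = 298
right sensor world pos = (7, -4); dR² = 290
sL = 40/298 = 20/149
sR = 40/290 = 4/29
mL = 0·sL + 1/2·sR = 2/29
mR = 1/2·sL + -1·sR = -306/4321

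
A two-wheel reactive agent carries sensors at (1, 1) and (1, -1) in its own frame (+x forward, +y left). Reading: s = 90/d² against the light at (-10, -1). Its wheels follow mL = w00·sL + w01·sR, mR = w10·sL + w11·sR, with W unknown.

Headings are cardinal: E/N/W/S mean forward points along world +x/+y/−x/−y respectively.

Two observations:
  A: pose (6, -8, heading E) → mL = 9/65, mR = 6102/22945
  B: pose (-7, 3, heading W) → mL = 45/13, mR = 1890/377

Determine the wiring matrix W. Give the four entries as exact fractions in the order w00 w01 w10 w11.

obs A: pose=(6,-8,E) → sL=18/65, sR=90/353, mL=9/65, mR=6102/22945
obs B: pose=(-7,3,W) → sL=90/13, sR=90/29, mL=45/13, mR=1890/377
sensor matrix S = [[18/65, 90/353], [90/13, 90/29]]; det S = -120528/133081
solve [mL_A; mL_B] = S·[w00; w01] and [mR_A; mR_B] = S·[w10; w11]:
  w00 = 1/2, w01 = 0, w10 = 1/2, w11 = 1/2

1/2 0 1/2 1/2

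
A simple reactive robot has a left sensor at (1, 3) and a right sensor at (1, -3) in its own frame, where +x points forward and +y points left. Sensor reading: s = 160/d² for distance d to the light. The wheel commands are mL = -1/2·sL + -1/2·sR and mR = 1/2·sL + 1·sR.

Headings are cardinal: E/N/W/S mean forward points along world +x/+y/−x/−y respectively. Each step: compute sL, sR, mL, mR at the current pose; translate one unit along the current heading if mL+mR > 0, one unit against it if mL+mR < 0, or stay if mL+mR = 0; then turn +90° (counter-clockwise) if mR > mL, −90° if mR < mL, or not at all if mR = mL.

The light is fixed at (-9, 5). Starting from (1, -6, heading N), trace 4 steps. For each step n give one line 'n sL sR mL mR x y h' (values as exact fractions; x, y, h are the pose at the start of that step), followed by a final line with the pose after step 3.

0 160/149 160/269 -33440/40081 45360/40081 1 -6 N
1 16/25 16/13 -304/325 504/325 1 -5 W
2 32/53 160/157 -6752/8321 10992/8321 0 -5 S
3 40/41 20/37 -1150/1517 1560/1517 0 -6 E
final 1 -6 N

n=0: pose=(1,-6,N); sL=160/149, sR=160/269; mL=-33440/40081, mR=45360/40081; mL+mR=80/269 → advance +1; mR−mL=78800/40081 → turn +1·90°
n=1: pose=(1,-5,W); sL=16/25, sR=16/13; mL=-304/325, mR=504/325; mL+mR=8/13 → advance +1; mR−mL=808/325 → turn +1·90°
n=2: pose=(0,-5,S); sL=32/53, sR=160/157; mL=-6752/8321, mR=10992/8321; mL+mR=80/157 → advance +1; mR−mL=17744/8321 → turn +1·90°
n=3: pose=(0,-6,E); sL=40/41, sR=20/37; mL=-1150/1517, mR=1560/1517; mL+mR=10/37 → advance +1; mR−mL=2710/1517 → turn +1·90°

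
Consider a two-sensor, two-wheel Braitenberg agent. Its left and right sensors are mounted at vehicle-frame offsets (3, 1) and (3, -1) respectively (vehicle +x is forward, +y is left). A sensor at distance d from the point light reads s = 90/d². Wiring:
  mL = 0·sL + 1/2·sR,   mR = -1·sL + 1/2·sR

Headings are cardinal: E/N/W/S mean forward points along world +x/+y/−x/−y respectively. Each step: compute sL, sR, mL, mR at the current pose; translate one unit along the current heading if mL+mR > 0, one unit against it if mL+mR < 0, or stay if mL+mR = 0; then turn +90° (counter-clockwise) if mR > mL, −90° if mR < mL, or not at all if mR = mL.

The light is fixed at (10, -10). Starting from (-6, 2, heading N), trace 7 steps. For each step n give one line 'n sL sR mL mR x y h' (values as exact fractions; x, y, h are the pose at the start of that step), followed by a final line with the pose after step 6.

0 45/257 1/5 1/10 -193/2570 -6 2 N
1 18/73 90/313 45/313 -2349/22849 -6 3 E
2 45/148 45/178 45/356 -585/3293 -5 3 S
3 90/493 10/61 5/61 -3025/30073 -5 4 W
4 45/257 45/229 45/458 -9045/117706 -4 4 N
5 90/377 90/317 45/317 -11565/119509 -4 5 E
6 5/16 9/34 9/68 -49/272 -3 5 S
final -3 6 W

n=0: pose=(-6,2,N); sL=45/257, sR=1/5; mL=1/10, mR=-193/2570; mL+mR=32/1285 → advance +1; mR−mL=-45/257 → turn -1·90°
n=1: pose=(-6,3,E); sL=18/73, sR=90/313; mL=45/313, mR=-2349/22849; mL+mR=936/22849 → advance +1; mR−mL=-18/73 → turn -1·90°
n=2: pose=(-5,3,S); sL=45/148, sR=45/178; mL=45/356, mR=-585/3293; mL+mR=-675/13172 → advance -1; mR−mL=-45/148 → turn -1·90°
n=3: pose=(-5,4,W); sL=90/493, sR=10/61; mL=5/61, mR=-3025/30073; mL+mR=-560/30073 → advance -1; mR−mL=-90/493 → turn -1·90°
n=4: pose=(-4,4,N); sL=45/257, sR=45/229; mL=45/458, mR=-9045/117706; mL+mR=1260/58853 → advance +1; mR−mL=-45/257 → turn -1·90°
n=5: pose=(-4,5,E); sL=90/377, sR=90/317; mL=45/317, mR=-11565/119509; mL+mR=5400/119509 → advance +1; mR−mL=-90/377 → turn -1·90°
n=6: pose=(-3,5,S); sL=5/16, sR=9/34; mL=9/68, mR=-49/272; mL+mR=-13/272 → advance -1; mR−mL=-5/16 → turn -1·90°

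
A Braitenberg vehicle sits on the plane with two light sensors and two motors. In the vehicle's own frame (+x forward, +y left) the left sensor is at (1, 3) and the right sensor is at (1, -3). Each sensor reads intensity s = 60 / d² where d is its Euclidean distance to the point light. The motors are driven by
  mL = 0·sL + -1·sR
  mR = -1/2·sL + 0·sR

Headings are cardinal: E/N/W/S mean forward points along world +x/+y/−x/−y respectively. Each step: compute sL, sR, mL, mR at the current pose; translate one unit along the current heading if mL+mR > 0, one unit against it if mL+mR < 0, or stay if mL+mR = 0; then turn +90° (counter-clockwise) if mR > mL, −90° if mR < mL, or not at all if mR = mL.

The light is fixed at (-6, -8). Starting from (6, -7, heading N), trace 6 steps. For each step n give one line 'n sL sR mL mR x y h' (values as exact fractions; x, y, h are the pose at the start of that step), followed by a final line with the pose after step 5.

0 12/17 60/229 -60/229 -6/17 6 -7 N
1 30/89 30/89 -30/89 -15/89 6 -8 E
2 12/13 60/197 -60/197 -6/13 5 -8 N
3 15/37 3/8 -3/8 -15/74 5 -9 E
4 60/49 60/169 -60/169 -30/49 4 -9 N
5 30/61 30/73 -30/73 -15/61 4 -10 E
final 3 -10 N

n=0: pose=(6,-7,N); sL=12/17, sR=60/229; mL=-60/229, mR=-6/17; mL+mR=-2394/3893 → advance -1; mR−mL=-354/3893 → turn -1·90°
n=1: pose=(6,-8,E); sL=30/89, sR=30/89; mL=-30/89, mR=-15/89; mL+mR=-45/89 → advance -1; mR−mL=15/89 → turn +1·90°
n=2: pose=(5,-8,N); sL=12/13, sR=60/197; mL=-60/197, mR=-6/13; mL+mR=-1962/2561 → advance -1; mR−mL=-402/2561 → turn -1·90°
n=3: pose=(5,-9,E); sL=15/37, sR=3/8; mL=-3/8, mR=-15/74; mL+mR=-171/296 → advance -1; mR−mL=51/296 → turn +1·90°
n=4: pose=(4,-9,N); sL=60/49, sR=60/169; mL=-60/169, mR=-30/49; mL+mR=-8010/8281 → advance -1; mR−mL=-2130/8281 → turn -1·90°
n=5: pose=(4,-10,E); sL=30/61, sR=30/73; mL=-30/73, mR=-15/61; mL+mR=-2925/4453 → advance -1; mR−mL=735/4453 → turn +1·90°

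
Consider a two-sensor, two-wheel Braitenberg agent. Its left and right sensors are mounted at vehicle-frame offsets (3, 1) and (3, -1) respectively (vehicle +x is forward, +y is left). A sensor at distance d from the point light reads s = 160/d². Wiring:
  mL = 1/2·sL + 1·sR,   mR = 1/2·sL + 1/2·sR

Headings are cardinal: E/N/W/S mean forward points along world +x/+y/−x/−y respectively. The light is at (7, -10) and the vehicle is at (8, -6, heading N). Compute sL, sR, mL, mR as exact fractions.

left sensor world pos  = (7, -3); dL² = 49
right sensor world pos = (9, -3); dR² = 53
sL = 160/49 = 160/49
sR = 160/53 = 160/53
mL = 1/2·sL + 1·sR = 12080/2597
mR = 1/2·sL + 1/2·sR = 8160/2597

160/49 160/53 12080/2597 8160/2597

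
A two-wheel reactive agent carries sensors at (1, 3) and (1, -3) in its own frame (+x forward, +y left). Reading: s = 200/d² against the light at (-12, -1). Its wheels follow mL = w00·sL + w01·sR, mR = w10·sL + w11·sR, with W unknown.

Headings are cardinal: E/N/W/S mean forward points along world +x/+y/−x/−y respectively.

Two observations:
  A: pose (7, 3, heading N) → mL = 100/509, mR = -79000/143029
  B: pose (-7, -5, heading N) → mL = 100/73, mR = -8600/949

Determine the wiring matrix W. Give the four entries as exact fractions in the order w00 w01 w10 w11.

obs A: pose=(7,3,N) → sL=200/281, sR=200/509, mL=100/509, mR=-79000/143029
obs B: pose=(-7,-5,N) → sL=200/13, sR=200/73, mL=100/73, mR=-8600/949
sensor matrix S = [[200/281, 200/509], [200/13, 200/73]]; det S = -555840000/135734521
solve [mL_A; mL_B] = S·[w00; w01] and [mR_A; mR_B] = S·[w10; w11]:
  w00 = 0, w01 = 1/2, w10 = -1/2, w11 = -1/2

0 1/2 -1/2 -1/2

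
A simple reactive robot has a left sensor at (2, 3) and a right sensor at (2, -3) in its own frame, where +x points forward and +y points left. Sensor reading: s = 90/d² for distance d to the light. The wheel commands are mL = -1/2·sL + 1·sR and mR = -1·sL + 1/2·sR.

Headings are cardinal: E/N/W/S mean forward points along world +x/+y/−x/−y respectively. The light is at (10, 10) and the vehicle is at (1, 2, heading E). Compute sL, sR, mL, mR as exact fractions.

45/37 9/17 -99/1258 -1197/1258

left sensor world pos  = (3, 5); dL² = 74
right sensor world pos = (3, -1); dR² = 170
sL = 90/74 = 45/37
sR = 90/170 = 9/17
mL = -1/2·sL + 1·sR = -99/1258
mR = -1·sL + 1/2·sR = -1197/1258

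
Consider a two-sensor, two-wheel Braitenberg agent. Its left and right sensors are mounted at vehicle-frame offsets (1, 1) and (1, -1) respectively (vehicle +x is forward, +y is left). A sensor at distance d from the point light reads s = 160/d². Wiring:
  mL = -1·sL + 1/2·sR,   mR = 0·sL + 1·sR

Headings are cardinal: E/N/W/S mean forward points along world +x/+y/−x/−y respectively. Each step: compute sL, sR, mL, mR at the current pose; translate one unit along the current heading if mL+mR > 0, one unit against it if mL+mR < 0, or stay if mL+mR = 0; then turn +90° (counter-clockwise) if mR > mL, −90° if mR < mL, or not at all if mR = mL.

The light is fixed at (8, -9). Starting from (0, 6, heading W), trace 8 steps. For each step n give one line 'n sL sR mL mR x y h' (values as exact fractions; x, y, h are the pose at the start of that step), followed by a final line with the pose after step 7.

0 160/277 160/337 -31760/93349 160/337 0 6 W
1 8/13 20/37 -166/481 20/37 -1 6 S
2 160/289 160/233 -14160/67337 160/233 -1 5 E
3 80/153 80/137 -4840/20961 80/137 0 5 N
4 160/277 160/337 -31760/93349 160/337 0 6 W
5 8/13 20/37 -166/481 20/37 -1 6 S
6 160/289 160/233 -14160/67337 160/233 -1 5 E
7 80/153 80/137 -4840/20961 80/137 0 5 N
final 0 6 W

n=0: pose=(0,6,W); sL=160/277, sR=160/337; mL=-31760/93349, mR=160/337; mL+mR=12560/93349 → advance +1; mR−mL=76080/93349 → turn +1·90°
n=1: pose=(-1,6,S); sL=8/13, sR=20/37; mL=-166/481, mR=20/37; mL+mR=94/481 → advance +1; mR−mL=426/481 → turn +1·90°
n=2: pose=(-1,5,E); sL=160/289, sR=160/233; mL=-14160/67337, mR=160/233; mL+mR=32080/67337 → advance +1; mR−mL=60400/67337 → turn +1·90°
n=3: pose=(0,5,N); sL=80/153, sR=80/137; mL=-4840/20961, mR=80/137; mL+mR=7400/20961 → advance +1; mR−mL=17080/20961 → turn +1·90°
n=4: pose=(0,6,W); sL=160/277, sR=160/337; mL=-31760/93349, mR=160/337; mL+mR=12560/93349 → advance +1; mR−mL=76080/93349 → turn +1·90°
n=5: pose=(-1,6,S); sL=8/13, sR=20/37; mL=-166/481, mR=20/37; mL+mR=94/481 → advance +1; mR−mL=426/481 → turn +1·90°
n=6: pose=(-1,5,E); sL=160/289, sR=160/233; mL=-14160/67337, mR=160/233; mL+mR=32080/67337 → advance +1; mR−mL=60400/67337 → turn +1·90°
n=7: pose=(0,5,N); sL=80/153, sR=80/137; mL=-4840/20961, mR=80/137; mL+mR=7400/20961 → advance +1; mR−mL=17080/20961 → turn +1·90°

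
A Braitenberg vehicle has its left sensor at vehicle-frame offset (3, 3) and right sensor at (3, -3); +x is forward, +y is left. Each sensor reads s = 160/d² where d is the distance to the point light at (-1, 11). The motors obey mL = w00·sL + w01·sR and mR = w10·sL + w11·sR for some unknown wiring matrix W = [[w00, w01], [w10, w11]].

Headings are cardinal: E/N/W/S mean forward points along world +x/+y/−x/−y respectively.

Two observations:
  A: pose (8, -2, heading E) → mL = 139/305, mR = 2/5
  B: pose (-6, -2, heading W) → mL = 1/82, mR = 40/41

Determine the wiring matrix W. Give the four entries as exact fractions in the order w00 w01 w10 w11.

obs A: pose=(8,-2,E) → sL=40/61, sR=2/5, mL=139/305, mR=2/5
obs B: pose=(-6,-2,W) → sL=1/2, sR=40/41, mL=1/82, mR=40/41
sensor matrix S = [[40/61, 2/5], [1/2, 40/41]]; det S = 5499/12505
solve [mL_A; mL_B] = S·[w00; w01] and [mR_A; mR_B] = S·[w10; w11]:
  w00 = 1, w01 = -1/2, w10 = 0, w11 = 1

1 -1/2 0 1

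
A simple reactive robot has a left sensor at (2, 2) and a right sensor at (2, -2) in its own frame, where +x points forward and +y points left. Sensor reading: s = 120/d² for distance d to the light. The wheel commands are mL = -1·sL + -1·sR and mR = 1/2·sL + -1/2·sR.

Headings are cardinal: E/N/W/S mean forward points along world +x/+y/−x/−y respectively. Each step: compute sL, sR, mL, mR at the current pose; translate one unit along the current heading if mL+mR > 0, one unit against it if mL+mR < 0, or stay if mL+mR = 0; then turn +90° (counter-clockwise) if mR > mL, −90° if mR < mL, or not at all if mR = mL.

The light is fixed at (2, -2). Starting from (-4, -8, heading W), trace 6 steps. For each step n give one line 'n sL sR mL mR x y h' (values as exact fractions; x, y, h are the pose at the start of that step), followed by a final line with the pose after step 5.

n=0: pose=(-4,-8,W); sL=15/16, sR=3/2; mL=-39/16, mR=-9/32; mL+mR=-87/32 → advance -1; mR−mL=69/32 → turn +1·90°
n=1: pose=(-3,-8,S); sL=120/73, sR=120/113; mL=-22320/8249, mR=2400/8249; mL+mR=-19920/8249 → advance -1; mR−mL=24720/8249 → turn +1·90°
n=2: pose=(-3,-7,E); sL=20/3, sR=60/29; mL=-760/87, mR=200/87; mL+mR=-560/87 → advance -1; mR−mL=320/29 → turn +1·90°
n=3: pose=(-4,-7,N); sL=120/73, sR=24/5; mL=-2352/365, mR=-576/365; mL+mR=-2928/365 → advance -1; mR−mL=1776/365 → turn +1·90°
n=4: pose=(-4,-8,W); sL=15/16, sR=3/2; mL=-39/16, mR=-9/32; mL+mR=-87/32 → advance -1; mR−mL=69/32 → turn +1·90°
n=5: pose=(-3,-8,S); sL=120/73, sR=120/113; mL=-22320/8249, mR=2400/8249; mL+mR=-19920/8249 → advance -1; mR−mL=24720/8249 → turn +1·90°

0 15/16 3/2 -39/16 -9/32 -4 -8 W
1 120/73 120/113 -22320/8249 2400/8249 -3 -8 S
2 20/3 60/29 -760/87 200/87 -3 -7 E
3 120/73 24/5 -2352/365 -576/365 -4 -7 N
4 15/16 3/2 -39/16 -9/32 -4 -8 W
5 120/73 120/113 -22320/8249 2400/8249 -3 -8 S
final -3 -7 E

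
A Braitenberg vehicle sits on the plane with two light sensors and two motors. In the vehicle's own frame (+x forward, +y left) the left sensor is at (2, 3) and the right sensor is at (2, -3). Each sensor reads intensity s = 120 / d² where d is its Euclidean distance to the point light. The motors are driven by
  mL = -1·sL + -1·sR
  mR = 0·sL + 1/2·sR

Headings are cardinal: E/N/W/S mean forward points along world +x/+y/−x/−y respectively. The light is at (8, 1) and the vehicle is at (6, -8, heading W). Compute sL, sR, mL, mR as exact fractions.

left sensor world pos  = (4, -11); dL² = 160
right sensor world pos = (4, -5); dR² = 52
sL = 120/160 = 3/4
sR = 120/52 = 30/13
mL = -1·sL + -1·sR = -159/52
mR = 0·sL + 1/2·sR = 15/13

3/4 30/13 -159/52 15/13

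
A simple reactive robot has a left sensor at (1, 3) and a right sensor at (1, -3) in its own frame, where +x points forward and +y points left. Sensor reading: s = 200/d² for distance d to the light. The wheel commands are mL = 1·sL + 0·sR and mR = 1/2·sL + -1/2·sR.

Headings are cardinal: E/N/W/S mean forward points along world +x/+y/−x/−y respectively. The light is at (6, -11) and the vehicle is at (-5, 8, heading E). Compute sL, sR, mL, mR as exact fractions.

left sensor world pos  = (-4, 11); dL² = 584
right sensor world pos = (-4, 5); dR² = 356
sL = 200/584 = 25/73
sR = 200/356 = 50/89
mL = 1·sL + 0·sR = 25/73
mR = 1/2·sL + -1/2·sR = -1425/12994

25/73 50/89 25/73 -1425/12994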